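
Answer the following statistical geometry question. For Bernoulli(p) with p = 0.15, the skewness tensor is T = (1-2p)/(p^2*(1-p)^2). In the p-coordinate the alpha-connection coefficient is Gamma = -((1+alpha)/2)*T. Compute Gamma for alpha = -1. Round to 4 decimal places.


Skewness (Amari-Chentsov) tensor: T = (1-2p)/(p^2*(1-p)^2).
p = 0.15, 1-2p = 0.7, p^2 = 0.0225, (1-p)^2 = 0.7225.
T = 0.7/(0.0225 * 0.7225) = 43.060361.
In the p-coordinate, Gamma^(alpha) = Gamma^(0) - (alpha/2)*T with Gamma^(0) = (1/2)*g'(p) = -T/2,
so Gamma^(alpha) = -((1+alpha)/2)*T.
alpha = -1, -(1+alpha)/2 = 0.0.
Gamma = 0.0 * 43.060361 = 0.0000

0.0000


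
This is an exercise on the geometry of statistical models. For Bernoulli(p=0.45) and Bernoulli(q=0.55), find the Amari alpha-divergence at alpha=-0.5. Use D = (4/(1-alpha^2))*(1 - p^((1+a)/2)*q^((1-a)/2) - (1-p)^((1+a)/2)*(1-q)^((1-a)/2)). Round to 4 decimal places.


Amari alpha-divergence:
D = (4/(1-alpha^2))*(1 - p^((1+a)/2)*q^((1-a)/2) - (1-p)^((1+a)/2)*(1-q)^((1-a)/2)).
alpha = -0.5, p = 0.45, q = 0.55.
e1 = (1+alpha)/2 = 0.25, e2 = (1-alpha)/2 = 0.75.
t1 = p^e1 * q^e2 = 0.45^0.25 * 0.55^0.75 = 0.523088.
t2 = (1-p)^e1 * (1-q)^e2 = 0.55^0.25 * 0.45^0.75 = 0.473151.
4/(1-alpha^2) = 5.333333.
D = 5.333333*(1 - 0.523088 - 0.473151) = 0.0201

0.0201


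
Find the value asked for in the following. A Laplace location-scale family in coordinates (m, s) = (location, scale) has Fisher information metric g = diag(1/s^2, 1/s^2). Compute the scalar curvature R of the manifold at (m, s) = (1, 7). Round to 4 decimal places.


The metric has the form g = (A dm^2 + B ds^2)/s^2 with A = 1, B = 1.
Substitute u = sqrt(A/B)*m: g = B*(du^2 + ds^2)/s^2, i.e. B times the
Poincare upper half-plane metric, which has constant Gaussian curvature -1.
Scaling a 2D metric by a constant c divides the Gaussian curvature by c,
so K = -1/B = -1/(1) = -1.0000 everywhere (the point (m, s) = (1, 7) is irrelevant:
the curvature is constant).
Scalar curvature in dimension 2: R = 2K = -2/(1) = -2.0000.

-2.0000


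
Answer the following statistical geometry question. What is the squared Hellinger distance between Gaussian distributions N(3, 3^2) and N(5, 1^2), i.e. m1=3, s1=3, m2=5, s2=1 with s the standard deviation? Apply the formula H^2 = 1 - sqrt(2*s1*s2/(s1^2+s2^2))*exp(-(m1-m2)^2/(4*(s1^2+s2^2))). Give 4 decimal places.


Squared Hellinger distance for Gaussians:
H^2 = 1 - sqrt(2*s1*s2/(s1^2+s2^2)) * exp(-(m1-m2)^2/(4*(s1^2+s2^2))).
s1^2 = 9, s2^2 = 1, s1^2+s2^2 = 10.
sqrt(2*3*1/(10)) = 0.774597.
(m1-m2)^2 = (-2)^2 = 4.
exp(-4/(4*10)) = exp(-0.1) = 0.904837.
H^2 = 1 - 0.774597*0.904837 = 0.2991

0.2991


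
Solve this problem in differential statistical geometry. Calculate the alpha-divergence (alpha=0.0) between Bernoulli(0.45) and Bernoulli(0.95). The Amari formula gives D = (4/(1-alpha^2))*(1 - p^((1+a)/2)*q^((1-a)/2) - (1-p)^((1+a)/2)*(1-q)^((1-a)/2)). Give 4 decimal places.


Amari alpha-divergence:
D = (4/(1-alpha^2))*(1 - p^((1+a)/2)*q^((1-a)/2) - (1-p)^((1+a)/2)*(1-q)^((1-a)/2)).
alpha = 0.0, p = 0.45, q = 0.95.
e1 = (1+alpha)/2 = 0.5, e2 = (1-alpha)/2 = 0.5.
t1 = p^e1 * q^e2 = 0.45^0.5 * 0.95^0.5 = 0.653835.
t2 = (1-p)^e1 * (1-q)^e2 = 0.55^0.5 * 0.05^0.5 = 0.165831.
4/(1-alpha^2) = 4.0.
D = 4.0*(1 - 0.653835 - 0.165831) = 0.7213

0.7213


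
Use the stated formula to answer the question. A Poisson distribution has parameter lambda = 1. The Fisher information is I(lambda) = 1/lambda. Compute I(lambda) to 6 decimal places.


Fisher information for Poisson: I(lambda) = 1/lambda.
lambda = 1.
I(lambda) = 1/1 = 1.000000

1.000000


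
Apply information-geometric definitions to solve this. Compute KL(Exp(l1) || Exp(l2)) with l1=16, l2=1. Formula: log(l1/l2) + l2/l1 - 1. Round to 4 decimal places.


KL divergence for exponential family:
KL = log(l1/l2) + l2/l1 - 1.
log(16/1) = 2.772589.
1/16 = 0.0625.
KL = 2.772589 + 0.0625 - 1 = 1.8351

1.8351


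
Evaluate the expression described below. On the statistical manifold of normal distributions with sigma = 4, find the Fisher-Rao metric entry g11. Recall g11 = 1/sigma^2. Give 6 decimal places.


For the 2-parameter normal family, the Fisher metric has:
  g11 = 1/sigma^2, g22 = 2/sigma^2.
sigma = 4, sigma^2 = 16.
g11 = 0.062500

0.062500


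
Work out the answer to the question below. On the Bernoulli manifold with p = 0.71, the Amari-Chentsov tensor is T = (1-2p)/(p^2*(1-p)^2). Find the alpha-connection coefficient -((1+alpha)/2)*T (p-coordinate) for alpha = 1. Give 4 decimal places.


Skewness (Amari-Chentsov) tensor: T = (1-2p)/(p^2*(1-p)^2).
p = 0.71, 1-2p = -0.42, p^2 = 0.5041, (1-p)^2 = 0.0841.
T = -0.42/(0.5041 * 0.0841) = -9.906873.
In the p-coordinate, Gamma^(alpha) = Gamma^(0) - (alpha/2)*T with Gamma^(0) = (1/2)*g'(p) = -T/2,
so Gamma^(alpha) = -((1+alpha)/2)*T.
alpha = 1, -(1+alpha)/2 = -1.0.
Gamma = -1.0 * -9.906873 = 9.9069

9.9069


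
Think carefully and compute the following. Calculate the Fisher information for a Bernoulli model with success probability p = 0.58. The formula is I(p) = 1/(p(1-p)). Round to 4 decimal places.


For Bernoulli(p), Fisher information is I(p) = 1/(p*(1-p)).
p = 0.58, 1-p = 0.42.
p*(1-p) = 0.2436.
I(p) = 1/0.2436 = 4.1051

4.1051


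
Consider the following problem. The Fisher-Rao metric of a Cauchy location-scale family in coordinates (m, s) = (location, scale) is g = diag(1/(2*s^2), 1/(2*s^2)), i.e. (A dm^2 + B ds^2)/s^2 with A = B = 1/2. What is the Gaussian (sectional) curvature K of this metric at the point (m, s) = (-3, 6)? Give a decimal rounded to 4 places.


The metric has the form g = (A dm^2 + B ds^2)/s^2 with A = 1/2, B = 1/2.
Substitute u = sqrt(A/B)*m: g = B*(du^2 + ds^2)/s^2, i.e. B times the
Poincare upper half-plane metric, which has constant Gaussian curvature -1.
Scaling a 2D metric by a constant c divides the Gaussian curvature by c,
so K = -1/B = -1/(1/2) = -2.0000 everywhere (the point (m, s) = (-3, 6) is irrelevant:
the curvature is constant).
The requested Gaussian curvature is K = -2.0000.

-2.0000


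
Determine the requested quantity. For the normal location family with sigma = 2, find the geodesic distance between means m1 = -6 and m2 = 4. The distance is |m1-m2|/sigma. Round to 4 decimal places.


On the fixed-variance normal subfamily, geodesic distance = |m1-m2|/sigma.
|-6 - 4| = 10.
sigma = 2.
d = 10/2 = 5.0000

5.0000


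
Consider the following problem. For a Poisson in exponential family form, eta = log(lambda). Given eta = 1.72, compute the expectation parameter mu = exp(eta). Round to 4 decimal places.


Expectation parameter for Poisson exponential family:
mu = exp(eta).
eta = 1.72.
mu = exp(1.72) = 5.5845

5.5845


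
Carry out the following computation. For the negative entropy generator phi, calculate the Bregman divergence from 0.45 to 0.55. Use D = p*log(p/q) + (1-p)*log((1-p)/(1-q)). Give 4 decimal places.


Bregman divergence with negative entropy generator:
D = p*log(p/q) + (1-p)*log((1-p)/(1-q)).
p = 0.45, q = 0.55.
p*log(p/q) = 0.45*log(0.45/0.55) = -0.090302.
(1-p)*log((1-p)/(1-q)) = 0.55*log(0.55/0.45) = 0.110369.
D = -0.090302 + 0.110369 = 0.0201

0.0201


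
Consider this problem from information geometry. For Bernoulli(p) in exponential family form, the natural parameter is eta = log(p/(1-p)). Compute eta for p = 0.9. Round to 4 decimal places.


Natural parameter for Bernoulli: eta = log(p/(1-p)).
p = 0.9, 1-p = 0.1.
p/(1-p) = 9.0.
eta = log(9.0) = 2.1972

2.1972


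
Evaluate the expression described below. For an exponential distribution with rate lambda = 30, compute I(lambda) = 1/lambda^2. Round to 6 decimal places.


Fisher information for exponential: I(lambda) = 1/lambda^2.
lambda = 30, lambda^2 = 900.
I = 1/900 = 0.001111

0.001111


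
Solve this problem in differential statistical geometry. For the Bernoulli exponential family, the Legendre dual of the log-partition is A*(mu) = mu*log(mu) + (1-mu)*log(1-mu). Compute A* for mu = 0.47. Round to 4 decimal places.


Legendre transform for Bernoulli:
A*(mu) = mu*log(mu) + (1-mu)*log(1-mu).
mu = 0.47, 1-mu = 0.53.
mu*log(mu) = 0.47*log(0.47) = -0.354861.
(1-mu)*log(1-mu) = 0.53*log(0.53) = -0.336485.
A* = -0.354861 + -0.336485 = -0.6913

-0.6913


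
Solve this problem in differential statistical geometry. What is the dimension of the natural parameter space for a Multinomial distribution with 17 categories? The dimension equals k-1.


Exponential family dimension calculation:
For Multinomial with k=17 categories, dim = k-1 = 16.

16


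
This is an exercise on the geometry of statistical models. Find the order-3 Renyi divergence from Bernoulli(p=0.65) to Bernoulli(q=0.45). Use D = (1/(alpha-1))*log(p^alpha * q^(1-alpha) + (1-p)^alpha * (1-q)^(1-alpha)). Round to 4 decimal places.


Renyi divergence of order alpha between Bernoulli distributions:
D = (1/(alpha-1))*log(p^alpha * q^(1-alpha) + (1-p)^alpha * (1-q)^(1-alpha)).
alpha = 3, p = 0.65, q = 0.45.
p^alpha * q^(1-alpha) = 0.65^3 * 0.45^-2 = 1.356173.
(1-p)^alpha * (1-q)^(1-alpha) = 0.35^3 * 0.55^-2 = 0.141736.
sum = 1.356173 + 0.141736 = 1.497908.
D = (1/2)*log(1.497908) = 0.2020

0.2020


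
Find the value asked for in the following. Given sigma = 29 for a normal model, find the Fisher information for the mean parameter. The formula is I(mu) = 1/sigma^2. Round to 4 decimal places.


The Fisher information for the mean of a normal distribution is I(mu) = 1/sigma^2.
sigma = 29, so sigma^2 = 841.
I(mu) = 1/841 = 0.0012

0.0012


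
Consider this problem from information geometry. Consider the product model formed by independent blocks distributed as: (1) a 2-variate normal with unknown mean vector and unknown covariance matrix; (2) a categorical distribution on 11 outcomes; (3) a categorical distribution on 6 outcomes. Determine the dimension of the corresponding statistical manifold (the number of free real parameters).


The dimension of a statistical manifold equals the number of free
(independent) real parameters of the model. For a product of independent
blocks the parameter counts add.
- 2-variate normal: 2 (mean) + 2*3/2 = 3 (symmetric covariance) = 5.
- categorical on 11 outcomes (probabilities sum to 1): 11-1 = 10.
- categorical on 6 outcomes (probabilities sum to 1): 6-1 = 5.
Total = 5 + 10 + 5 = 20.
Dimension = 20

20


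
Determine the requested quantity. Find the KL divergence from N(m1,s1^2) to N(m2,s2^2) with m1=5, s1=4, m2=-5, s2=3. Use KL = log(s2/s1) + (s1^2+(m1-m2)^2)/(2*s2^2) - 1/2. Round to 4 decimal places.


KL divergence between normal distributions:
KL = log(s2/s1) + (s1^2 + (m1-m2)^2)/(2*s2^2) - 1/2.
log(3/4) = -0.287682.
(4^2 + (5--5)^2)/(2*3^2) = (16 + 100)/18 = 6.444444.
KL = -0.287682 + 6.444444 - 0.5 = 5.6568

5.6568


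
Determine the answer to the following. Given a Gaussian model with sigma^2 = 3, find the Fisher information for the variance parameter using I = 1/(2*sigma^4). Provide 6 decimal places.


Fisher information for variance: I(sigma^2) = 1/(2*sigma^4).
sigma^2 = 3, so sigma^4 = 9.
I = 1/(2*9) = 1/18 = 0.055556

0.055556


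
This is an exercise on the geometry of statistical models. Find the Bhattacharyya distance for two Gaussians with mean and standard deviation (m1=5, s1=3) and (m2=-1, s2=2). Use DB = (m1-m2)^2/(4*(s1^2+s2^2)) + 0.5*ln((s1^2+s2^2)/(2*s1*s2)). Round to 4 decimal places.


Bhattacharyya distance between two Gaussians:
DB = (m1-m2)^2/(4*(s1^2+s2^2)) + (1/2)*ln((s1^2+s2^2)/(2*s1*s2)).
(m1-m2)^2 = (6)^2 = 36.
s1^2+s2^2 = 9 + 4 = 13.
term1 = 36/52 = 0.692308.
term2 = 0.5*ln(13/12.0) = 0.040021.
DB = 0.692308 + 0.040021 = 0.7323

0.7323


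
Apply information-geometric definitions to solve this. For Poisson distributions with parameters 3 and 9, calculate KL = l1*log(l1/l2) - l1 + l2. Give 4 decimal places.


KL divergence for Poisson:
KL = l1*log(l1/l2) - l1 + l2.
l1 = 3, l2 = 9.
log(3/9) = -1.098612.
l1*log(l1/l2) = 3 * -1.098612 = -3.295837.
KL = -3.295837 - 3 + 9 = 2.7042

2.7042


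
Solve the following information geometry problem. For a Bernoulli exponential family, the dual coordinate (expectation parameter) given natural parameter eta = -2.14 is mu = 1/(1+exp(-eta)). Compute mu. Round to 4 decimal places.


Dual coordinate (expectation parameter) for Bernoulli:
mu = 1/(1+exp(-eta)).
eta = -2.14.
exp(-eta) = exp(2.14) = 8.499438.
mu = 1/(1+8.499438) = 0.1053

0.1053


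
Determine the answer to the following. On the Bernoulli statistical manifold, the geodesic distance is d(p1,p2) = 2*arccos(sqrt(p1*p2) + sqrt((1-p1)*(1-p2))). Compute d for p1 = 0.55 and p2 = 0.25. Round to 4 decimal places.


Geodesic distance on Bernoulli manifold:
d(p1,p2) = 2*arccos(sqrt(p1*p2) + sqrt((1-p1)*(1-p2))).
sqrt(p1*p2) = sqrt(0.55*0.25) = 0.37081.
sqrt((1-p1)*(1-p2)) = sqrt(0.45*0.75) = 0.580948.
arg = 0.37081 + 0.580948 = 0.951757.
d = 2*arccos(0.951757) = 0.6238

0.6238


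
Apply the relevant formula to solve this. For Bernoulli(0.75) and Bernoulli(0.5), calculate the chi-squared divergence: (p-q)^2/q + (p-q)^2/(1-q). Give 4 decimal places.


Chi-squared divergence between Bernoulli distributions:
chi^2 = (p-q)^2/q + (p-q)^2/(1-q).
p = 0.75, q = 0.5, p-q = 0.25.
(p-q)^2 = 0.0625.
term1 = 0.0625/0.5 = 0.125.
term2 = 0.0625/0.5 = 0.125.
chi^2 = 0.125 + 0.125 = 0.2500

0.2500


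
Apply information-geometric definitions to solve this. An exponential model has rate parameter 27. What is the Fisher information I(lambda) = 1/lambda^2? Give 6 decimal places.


Fisher information for exponential: I(lambda) = 1/lambda^2.
lambda = 27, lambda^2 = 729.
I = 1/729 = 0.001372

0.001372


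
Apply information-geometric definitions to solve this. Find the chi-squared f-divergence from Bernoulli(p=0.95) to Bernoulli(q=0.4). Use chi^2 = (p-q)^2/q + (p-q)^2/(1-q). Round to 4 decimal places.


Chi-squared divergence between Bernoulli distributions:
chi^2 = (p-q)^2/q + (p-q)^2/(1-q).
p = 0.95, q = 0.4, p-q = 0.55.
(p-q)^2 = 0.3025.
term1 = 0.3025/0.4 = 0.75625.
term2 = 0.3025/0.6 = 0.504167.
chi^2 = 0.75625 + 0.504167 = 1.2604

1.2604


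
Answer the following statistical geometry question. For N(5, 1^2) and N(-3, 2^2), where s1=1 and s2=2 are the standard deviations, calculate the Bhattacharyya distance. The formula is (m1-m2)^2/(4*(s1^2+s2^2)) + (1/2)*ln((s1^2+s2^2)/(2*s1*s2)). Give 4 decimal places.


Bhattacharyya distance between two Gaussians:
DB = (m1-m2)^2/(4*(s1^2+s2^2)) + (1/2)*ln((s1^2+s2^2)/(2*s1*s2)).
(m1-m2)^2 = (8)^2 = 64.
s1^2+s2^2 = 1 + 4 = 5.
term1 = 64/20 = 3.2.
term2 = 0.5*ln(5/4.0) = 0.111572.
DB = 3.2 + 0.111572 = 3.3116

3.3116


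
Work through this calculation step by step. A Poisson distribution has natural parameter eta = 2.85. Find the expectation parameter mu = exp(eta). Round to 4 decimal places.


Expectation parameter for Poisson exponential family:
mu = exp(eta).
eta = 2.85.
mu = exp(2.85) = 17.2878

17.2878


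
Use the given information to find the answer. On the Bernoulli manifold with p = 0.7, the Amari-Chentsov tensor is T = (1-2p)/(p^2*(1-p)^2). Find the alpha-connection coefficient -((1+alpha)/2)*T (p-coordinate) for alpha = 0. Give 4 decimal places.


Skewness (Amari-Chentsov) tensor: T = (1-2p)/(p^2*(1-p)^2).
p = 0.7, 1-2p = -0.4, p^2 = 0.49, (1-p)^2 = 0.09.
T = -0.4/(0.49 * 0.09) = -9.070295.
In the p-coordinate, Gamma^(alpha) = Gamma^(0) - (alpha/2)*T with Gamma^(0) = (1/2)*g'(p) = -T/2,
so Gamma^(alpha) = -((1+alpha)/2)*T.
alpha = 0, -(1+alpha)/2 = -0.5.
Gamma = -0.5 * -9.070295 = 4.5351

4.5351


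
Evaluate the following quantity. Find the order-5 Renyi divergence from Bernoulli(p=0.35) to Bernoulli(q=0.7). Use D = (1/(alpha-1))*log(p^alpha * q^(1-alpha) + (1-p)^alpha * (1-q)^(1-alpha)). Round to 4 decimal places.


Renyi divergence of order alpha between Bernoulli distributions:
D = (1/(alpha-1))*log(p^alpha * q^(1-alpha) + (1-p)^alpha * (1-q)^(1-alpha)).
alpha = 5, p = 0.35, q = 0.7.
p^alpha * q^(1-alpha) = 0.35^5 * 0.7^-4 = 0.021875.
(1-p)^alpha * (1-q)^(1-alpha) = 0.65^5 * 0.3^-4 = 14.324576.
sum = 0.021875 + 14.324576 = 14.346451.
D = (1/4)*log(14.346451) = 0.6659

0.6659


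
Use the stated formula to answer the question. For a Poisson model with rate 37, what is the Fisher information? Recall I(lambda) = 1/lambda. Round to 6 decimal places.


Fisher information for Poisson: I(lambda) = 1/lambda.
lambda = 37.
I(lambda) = 1/37 = 0.027027

0.027027


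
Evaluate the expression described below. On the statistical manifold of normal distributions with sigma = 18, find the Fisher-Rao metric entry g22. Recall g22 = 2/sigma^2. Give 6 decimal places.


For the 2-parameter normal family, the Fisher metric has:
  g11 = 1/sigma^2, g22 = 2/sigma^2.
sigma = 18, sigma^2 = 324.
g22 = 0.006173

0.006173


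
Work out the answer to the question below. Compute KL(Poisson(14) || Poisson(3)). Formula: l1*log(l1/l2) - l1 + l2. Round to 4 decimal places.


KL divergence for Poisson:
KL = l1*log(l1/l2) - l1 + l2.
l1 = 14, l2 = 3.
log(14/3) = 1.540445.
l1*log(l1/l2) = 14 * 1.540445 = 21.566231.
KL = 21.566231 - 14 + 3 = 10.5662

10.5662


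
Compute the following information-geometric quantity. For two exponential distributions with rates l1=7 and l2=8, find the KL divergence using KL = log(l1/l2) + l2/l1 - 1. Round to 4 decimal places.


KL divergence for exponential family:
KL = log(l1/l2) + l2/l1 - 1.
log(7/8) = -0.133531.
8/7 = 1.142857.
KL = -0.133531 + 1.142857 - 1 = 0.0093

0.0093


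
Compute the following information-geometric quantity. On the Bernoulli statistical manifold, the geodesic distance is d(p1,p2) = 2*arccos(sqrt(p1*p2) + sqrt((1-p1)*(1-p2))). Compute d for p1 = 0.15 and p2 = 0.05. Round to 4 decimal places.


Geodesic distance on Bernoulli manifold:
d(p1,p2) = 2*arccos(sqrt(p1*p2) + sqrt((1-p1)*(1-p2))).
sqrt(p1*p2) = sqrt(0.15*0.05) = 0.086603.
sqrt((1-p1)*(1-p2)) = sqrt(0.85*0.95) = 0.89861.
arg = 0.086603 + 0.89861 = 0.985213.
d = 2*arccos(0.985213) = 0.3444

0.3444


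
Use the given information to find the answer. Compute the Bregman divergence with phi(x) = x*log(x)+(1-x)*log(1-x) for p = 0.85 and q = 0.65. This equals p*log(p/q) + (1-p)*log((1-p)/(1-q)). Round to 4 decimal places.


Bregman divergence with negative entropy generator:
D = p*log(p/q) + (1-p)*log((1-p)/(1-q)).
p = 0.85, q = 0.65.
p*log(p/q) = 0.85*log(0.85/0.65) = 0.228024.
(1-p)*log((1-p)/(1-q)) = 0.15*log(0.15/0.35) = -0.127095.
D = 0.228024 + -0.127095 = 0.1009

0.1009


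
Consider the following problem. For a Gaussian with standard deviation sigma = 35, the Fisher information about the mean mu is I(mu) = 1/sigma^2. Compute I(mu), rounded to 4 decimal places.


The Fisher information for the mean of a normal distribution is I(mu) = 1/sigma^2.
sigma = 35, so sigma^2 = 1225.
I(mu) = 1/1225 = 0.0008

0.0008


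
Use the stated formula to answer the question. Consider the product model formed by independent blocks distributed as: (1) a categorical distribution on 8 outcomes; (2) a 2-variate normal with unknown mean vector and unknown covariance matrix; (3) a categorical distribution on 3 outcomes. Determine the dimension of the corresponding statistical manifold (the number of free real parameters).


The dimension of a statistical manifold equals the number of free
(independent) real parameters of the model. For a product of independent
blocks the parameter counts add.
- categorical on 8 outcomes (probabilities sum to 1): 8-1 = 7.
- 2-variate normal: 2 (mean) + 2*3/2 = 3 (symmetric covariance) = 5.
- categorical on 3 outcomes (probabilities sum to 1): 3-1 = 2.
Total = 7 + 5 + 2 = 14.
Dimension = 14

14


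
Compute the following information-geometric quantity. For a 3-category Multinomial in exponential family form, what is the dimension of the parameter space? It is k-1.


Exponential family dimension calculation:
For Multinomial with k=3 categories, dim = k-1 = 2.

2


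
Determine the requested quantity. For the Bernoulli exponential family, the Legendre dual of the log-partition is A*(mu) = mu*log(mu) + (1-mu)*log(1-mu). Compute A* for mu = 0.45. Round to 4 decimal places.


Legendre transform for Bernoulli:
A*(mu) = mu*log(mu) + (1-mu)*log(1-mu).
mu = 0.45, 1-mu = 0.55.
mu*log(mu) = 0.45*log(0.45) = -0.359328.
(1-mu)*log(1-mu) = 0.55*log(0.55) = -0.32881.
A* = -0.359328 + -0.32881 = -0.6881

-0.6881


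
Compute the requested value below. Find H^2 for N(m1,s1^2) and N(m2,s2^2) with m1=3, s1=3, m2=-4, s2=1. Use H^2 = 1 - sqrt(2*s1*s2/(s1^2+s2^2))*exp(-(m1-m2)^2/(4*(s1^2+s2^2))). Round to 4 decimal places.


Squared Hellinger distance for Gaussians:
H^2 = 1 - sqrt(2*s1*s2/(s1^2+s2^2)) * exp(-(m1-m2)^2/(4*(s1^2+s2^2))).
s1^2 = 9, s2^2 = 1, s1^2+s2^2 = 10.
sqrt(2*3*1/(10)) = 0.774597.
(m1-m2)^2 = (7)^2 = 49.
exp(-49/(4*10)) = exp(-1.225) = 0.293758.
H^2 = 1 - 0.774597*0.293758 = 0.7725

0.7725


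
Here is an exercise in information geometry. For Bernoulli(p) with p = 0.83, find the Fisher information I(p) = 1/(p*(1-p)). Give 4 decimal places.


For Bernoulli(p), Fisher information is I(p) = 1/(p*(1-p)).
p = 0.83, 1-p = 0.17.
p*(1-p) = 0.1411.
I(p) = 1/0.1411 = 7.0872

7.0872


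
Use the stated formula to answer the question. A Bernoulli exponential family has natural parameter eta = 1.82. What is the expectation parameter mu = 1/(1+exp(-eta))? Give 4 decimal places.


Dual coordinate (expectation parameter) for Bernoulli:
mu = 1/(1+exp(-eta)).
eta = 1.82.
exp(-eta) = exp(-1.82) = 0.162026.
mu = 1/(1+0.162026) = 0.8606

0.8606


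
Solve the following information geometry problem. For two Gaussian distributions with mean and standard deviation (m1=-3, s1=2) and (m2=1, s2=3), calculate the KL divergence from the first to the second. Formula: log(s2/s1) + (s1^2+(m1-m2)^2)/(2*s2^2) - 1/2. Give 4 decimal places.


KL divergence between normal distributions:
KL = log(s2/s1) + (s1^2 + (m1-m2)^2)/(2*s2^2) - 1/2.
log(3/2) = 0.405465.
(2^2 + (-3-1)^2)/(2*3^2) = (4 + 16)/18 = 1.111111.
KL = 0.405465 + 1.111111 - 0.5 = 1.0166

1.0166


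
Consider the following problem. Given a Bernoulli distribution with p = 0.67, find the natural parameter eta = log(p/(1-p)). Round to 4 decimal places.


Natural parameter for Bernoulli: eta = log(p/(1-p)).
p = 0.67, 1-p = 0.33.
p/(1-p) = 2.030303.
eta = log(2.030303) = 0.7082

0.7082


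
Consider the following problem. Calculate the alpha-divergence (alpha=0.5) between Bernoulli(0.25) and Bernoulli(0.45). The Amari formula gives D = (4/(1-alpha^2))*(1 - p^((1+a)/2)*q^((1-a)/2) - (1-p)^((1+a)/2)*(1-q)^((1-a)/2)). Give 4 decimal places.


Amari alpha-divergence:
D = (4/(1-alpha^2))*(1 - p^((1+a)/2)*q^((1-a)/2) - (1-p)^((1+a)/2)*(1-q)^((1-a)/2)).
alpha = 0.5, p = 0.25, q = 0.45.
e1 = (1+alpha)/2 = 0.75, e2 = (1-alpha)/2 = 0.25.
t1 = p^e1 * q^e2 = 0.25^0.75 * 0.45^0.25 = 0.289573.
t2 = (1-p)^e1 * (1-q)^e2 = 0.75^0.75 * 0.55^0.25 = 0.694043.
4/(1-alpha^2) = 5.333333.
D = 5.333333*(1 - 0.289573 - 0.694043) = 0.0874

0.0874


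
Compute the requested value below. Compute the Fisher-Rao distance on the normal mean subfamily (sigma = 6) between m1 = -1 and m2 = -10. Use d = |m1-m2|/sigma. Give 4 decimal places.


On the fixed-variance normal subfamily, geodesic distance = |m1-m2|/sigma.
|-1 - -10| = 9.
sigma = 6.
d = 9/6 = 1.5000

1.5000


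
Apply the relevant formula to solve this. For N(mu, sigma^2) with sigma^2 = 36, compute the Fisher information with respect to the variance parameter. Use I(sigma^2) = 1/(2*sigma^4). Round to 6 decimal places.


Fisher information for variance: I(sigma^2) = 1/(2*sigma^4).
sigma^2 = 36, so sigma^4 = 1296.
I = 1/(2*1296) = 1/2592 = 0.000386

0.000386


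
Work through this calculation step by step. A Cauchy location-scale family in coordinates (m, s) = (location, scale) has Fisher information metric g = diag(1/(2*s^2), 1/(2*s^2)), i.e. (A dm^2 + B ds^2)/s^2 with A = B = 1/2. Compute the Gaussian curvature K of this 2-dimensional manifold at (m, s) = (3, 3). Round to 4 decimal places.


The metric has the form g = (A dm^2 + B ds^2)/s^2 with A = 1/2, B = 1/2.
Substitute u = sqrt(A/B)*m: g = B*(du^2 + ds^2)/s^2, i.e. B times the
Poincare upper half-plane metric, which has constant Gaussian curvature -1.
Scaling a 2D metric by a constant c divides the Gaussian curvature by c,
so K = -1/B = -1/(1/2) = -2.0000 everywhere (the point (m, s) = (3, 3) is irrelevant:
the curvature is constant).
The requested Gaussian curvature is K = -2.0000.

-2.0000


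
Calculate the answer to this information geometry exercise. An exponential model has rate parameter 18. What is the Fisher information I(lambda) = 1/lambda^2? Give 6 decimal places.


Fisher information for exponential: I(lambda) = 1/lambda^2.
lambda = 18, lambda^2 = 324.
I = 1/324 = 0.003086

0.003086


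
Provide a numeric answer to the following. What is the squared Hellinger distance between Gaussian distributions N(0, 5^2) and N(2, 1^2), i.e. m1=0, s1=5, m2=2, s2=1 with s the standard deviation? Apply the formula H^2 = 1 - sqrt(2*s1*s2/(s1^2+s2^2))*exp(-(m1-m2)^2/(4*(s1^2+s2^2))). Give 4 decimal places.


Squared Hellinger distance for Gaussians:
H^2 = 1 - sqrt(2*s1*s2/(s1^2+s2^2)) * exp(-(m1-m2)^2/(4*(s1^2+s2^2))).
s1^2 = 25, s2^2 = 1, s1^2+s2^2 = 26.
sqrt(2*5*1/(26)) = 0.620174.
(m1-m2)^2 = (-2)^2 = 4.
exp(-4/(4*26)) = exp(-0.038462) = 0.962269.
H^2 = 1 - 0.620174*0.962269 = 0.4032

0.4032


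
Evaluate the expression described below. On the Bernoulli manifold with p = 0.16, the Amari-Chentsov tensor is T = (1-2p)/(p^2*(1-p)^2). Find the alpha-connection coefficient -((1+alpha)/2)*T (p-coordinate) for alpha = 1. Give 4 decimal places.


Skewness (Amari-Chentsov) tensor: T = (1-2p)/(p^2*(1-p)^2).
p = 0.16, 1-2p = 0.68, p^2 = 0.0256, (1-p)^2 = 0.7056.
T = 0.68/(0.0256 * 0.7056) = 37.645266.
In the p-coordinate, Gamma^(alpha) = Gamma^(0) - (alpha/2)*T with Gamma^(0) = (1/2)*g'(p) = -T/2,
so Gamma^(alpha) = -((1+alpha)/2)*T.
alpha = 1, -(1+alpha)/2 = -1.0.
Gamma = -1.0 * 37.645266 = -37.6453

-37.6453


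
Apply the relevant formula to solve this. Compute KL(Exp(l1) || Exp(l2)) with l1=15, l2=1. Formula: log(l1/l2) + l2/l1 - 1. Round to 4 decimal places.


KL divergence for exponential family:
KL = log(l1/l2) + l2/l1 - 1.
log(15/1) = 2.70805.
1/15 = 0.066667.
KL = 2.70805 + 0.066667 - 1 = 1.7747

1.7747


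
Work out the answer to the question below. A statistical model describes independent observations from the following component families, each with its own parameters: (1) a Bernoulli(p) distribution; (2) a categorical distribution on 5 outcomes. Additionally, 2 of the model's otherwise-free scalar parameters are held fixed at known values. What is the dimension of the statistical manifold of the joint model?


The dimension of a statistical manifold equals the number of free
(independent) real parameters of the model. For a product of independent
blocks the parameter counts add.
- Bernoulli (p): 1.
- categorical on 5 outcomes (probabilities sum to 1): 5-1 = 4.
Total = 1 + 4 = 5.
2 parameter(s) fixed at known values: 5 - 2 = 3.
Dimension = 3

3


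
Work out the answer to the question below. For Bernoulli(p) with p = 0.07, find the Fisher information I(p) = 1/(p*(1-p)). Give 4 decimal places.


For Bernoulli(p), Fisher information is I(p) = 1/(p*(1-p)).
p = 0.07, 1-p = 0.93.
p*(1-p) = 0.0651.
I(p) = 1/0.0651 = 15.3610

15.3610


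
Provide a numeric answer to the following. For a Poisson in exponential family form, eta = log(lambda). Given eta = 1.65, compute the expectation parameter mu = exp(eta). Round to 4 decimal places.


Expectation parameter for Poisson exponential family:
mu = exp(eta).
eta = 1.65.
mu = exp(1.65) = 5.2070

5.2070


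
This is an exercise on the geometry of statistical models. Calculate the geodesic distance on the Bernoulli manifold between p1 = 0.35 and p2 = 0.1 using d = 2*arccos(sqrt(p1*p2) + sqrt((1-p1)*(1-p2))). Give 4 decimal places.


Geodesic distance on Bernoulli manifold:
d(p1,p2) = 2*arccos(sqrt(p1*p2) + sqrt((1-p1)*(1-p2))).
sqrt(p1*p2) = sqrt(0.35*0.1) = 0.187083.
sqrt((1-p1)*(1-p2)) = sqrt(0.65*0.9) = 0.764853.
arg = 0.187083 + 0.764853 = 0.951936.
d = 2*arccos(0.951936) = 0.6226

0.6226


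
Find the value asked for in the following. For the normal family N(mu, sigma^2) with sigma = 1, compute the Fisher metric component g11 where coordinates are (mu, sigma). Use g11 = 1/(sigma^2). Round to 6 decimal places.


For the 2-parameter normal family, the Fisher metric has:
  g11 = 1/sigma^2, g22 = 2/sigma^2.
sigma = 1, sigma^2 = 1.
g11 = 1.000000

1.000000


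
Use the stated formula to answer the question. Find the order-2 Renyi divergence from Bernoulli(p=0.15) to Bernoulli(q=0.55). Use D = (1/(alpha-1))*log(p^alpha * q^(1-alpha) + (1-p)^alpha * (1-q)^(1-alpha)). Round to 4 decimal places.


Renyi divergence of order alpha between Bernoulli distributions:
D = (1/(alpha-1))*log(p^alpha * q^(1-alpha) + (1-p)^alpha * (1-q)^(1-alpha)).
alpha = 2, p = 0.15, q = 0.55.
p^alpha * q^(1-alpha) = 0.15^2 * 0.55^-1 = 0.040909.
(1-p)^alpha * (1-q)^(1-alpha) = 0.85^2 * 0.45^-1 = 1.605556.
sum = 0.040909 + 1.605556 = 1.646465.
D = (1/1)*log(1.646465) = 0.4986

0.4986


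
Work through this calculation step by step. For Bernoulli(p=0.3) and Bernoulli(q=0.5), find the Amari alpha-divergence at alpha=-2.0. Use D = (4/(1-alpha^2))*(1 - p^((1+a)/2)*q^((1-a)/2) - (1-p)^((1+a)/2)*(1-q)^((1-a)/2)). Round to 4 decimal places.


Amari alpha-divergence:
D = (4/(1-alpha^2))*(1 - p^((1+a)/2)*q^((1-a)/2) - (1-p)^((1+a)/2)*(1-q)^((1-a)/2)).
alpha = -2.0, p = 0.3, q = 0.5.
e1 = (1+alpha)/2 = -0.5, e2 = (1-alpha)/2 = 1.5.
t1 = p^e1 * q^e2 = 0.3^-0.5 * 0.5^1.5 = 0.645497.
t2 = (1-p)^e1 * (1-q)^e2 = 0.7^-0.5 * 0.5^1.5 = 0.422577.
4/(1-alpha^2) = -1.333333.
D = -1.333333*(1 - 0.645497 - 0.422577) = 0.0908

0.0908


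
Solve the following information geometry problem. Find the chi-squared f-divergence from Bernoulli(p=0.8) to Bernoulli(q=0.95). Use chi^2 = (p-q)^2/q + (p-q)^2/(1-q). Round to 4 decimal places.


Chi-squared divergence between Bernoulli distributions:
chi^2 = (p-q)^2/q + (p-q)^2/(1-q).
p = 0.8, q = 0.95, p-q = -0.15.
(p-q)^2 = 0.0225.
term1 = 0.0225/0.95 = 0.023684.
term2 = 0.0225/0.05 = 0.45.
chi^2 = 0.023684 + 0.45 = 0.4737

0.4737


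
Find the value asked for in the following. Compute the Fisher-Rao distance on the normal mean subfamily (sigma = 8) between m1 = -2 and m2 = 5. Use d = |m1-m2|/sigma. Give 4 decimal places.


On the fixed-variance normal subfamily, geodesic distance = |m1-m2|/sigma.
|-2 - 5| = 7.
sigma = 8.
d = 7/8 = 0.8750

0.8750


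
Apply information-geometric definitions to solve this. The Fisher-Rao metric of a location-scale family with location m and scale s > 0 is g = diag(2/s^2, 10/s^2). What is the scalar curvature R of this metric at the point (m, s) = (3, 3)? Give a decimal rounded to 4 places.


The metric has the form g = (A dm^2 + B ds^2)/s^2 with A = 2, B = 10.
Substitute u = sqrt(A/B)*m: g = B*(du^2 + ds^2)/s^2, i.e. B times the
Poincare upper half-plane metric, which has constant Gaussian curvature -1.
Scaling a 2D metric by a constant c divides the Gaussian curvature by c,
so K = -1/B = -1/(10) = -0.1000 everywhere (the point (m, s) = (3, 3) is irrelevant:
the curvature is constant).
Scalar curvature in dimension 2: R = 2K = -2/(10) = -0.2000.

-0.2000


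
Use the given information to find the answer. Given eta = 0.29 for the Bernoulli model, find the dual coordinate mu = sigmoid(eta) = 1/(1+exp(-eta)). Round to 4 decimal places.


Dual coordinate (expectation parameter) for Bernoulli:
mu = 1/(1+exp(-eta)).
eta = 0.29.
exp(-eta) = exp(-0.29) = 0.748264.
mu = 1/(1+0.748264) = 0.5720

0.5720


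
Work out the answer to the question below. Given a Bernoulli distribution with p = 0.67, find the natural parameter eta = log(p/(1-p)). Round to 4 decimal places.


Natural parameter for Bernoulli: eta = log(p/(1-p)).
p = 0.67, 1-p = 0.33.
p/(1-p) = 2.030303.
eta = log(2.030303) = 0.7082

0.7082


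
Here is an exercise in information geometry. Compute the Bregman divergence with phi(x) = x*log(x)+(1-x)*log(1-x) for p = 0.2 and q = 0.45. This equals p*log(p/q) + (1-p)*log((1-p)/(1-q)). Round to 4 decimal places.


Bregman divergence with negative entropy generator:
D = p*log(p/q) + (1-p)*log((1-p)/(1-q)).
p = 0.2, q = 0.45.
p*log(p/q) = 0.2*log(0.2/0.45) = -0.162186.
(1-p)*log((1-p)/(1-q)) = 0.8*log(0.8/0.55) = 0.299755.
D = -0.162186 + 0.299755 = 0.1376

0.1376


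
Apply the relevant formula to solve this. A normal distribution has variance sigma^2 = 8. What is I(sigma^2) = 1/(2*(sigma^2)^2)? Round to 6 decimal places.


Fisher information for variance: I(sigma^2) = 1/(2*sigma^4).
sigma^2 = 8, so sigma^4 = 64.
I = 1/(2*64) = 1/128 = 0.007813

0.007813


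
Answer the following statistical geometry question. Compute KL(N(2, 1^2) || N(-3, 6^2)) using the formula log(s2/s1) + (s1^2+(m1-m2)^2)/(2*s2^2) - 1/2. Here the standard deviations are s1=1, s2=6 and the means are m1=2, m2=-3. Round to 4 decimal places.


KL divergence between normal distributions:
KL = log(s2/s1) + (s1^2 + (m1-m2)^2)/(2*s2^2) - 1/2.
log(6/1) = 1.791759.
(1^2 + (2--3)^2)/(2*6^2) = (1 + 25)/72 = 0.361111.
KL = 1.791759 + 0.361111 - 0.5 = 1.6529

1.6529


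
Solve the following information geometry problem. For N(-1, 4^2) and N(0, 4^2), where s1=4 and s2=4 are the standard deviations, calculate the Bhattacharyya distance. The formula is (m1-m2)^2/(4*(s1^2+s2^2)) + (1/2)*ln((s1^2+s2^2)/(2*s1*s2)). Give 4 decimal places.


Bhattacharyya distance between two Gaussians:
DB = (m1-m2)^2/(4*(s1^2+s2^2)) + (1/2)*ln((s1^2+s2^2)/(2*s1*s2)).
(m1-m2)^2 = (-1)^2 = 1.
s1^2+s2^2 = 16 + 16 = 32.
term1 = 1/128 = 0.007812.
term2 = 0.5*ln(32/32.0) = 0.0.
DB = 0.007812 + 0.0 = 0.0078

0.0078


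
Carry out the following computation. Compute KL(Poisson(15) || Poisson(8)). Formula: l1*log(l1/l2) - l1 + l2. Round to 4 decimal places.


KL divergence for Poisson:
KL = l1*log(l1/l2) - l1 + l2.
l1 = 15, l2 = 8.
log(15/8) = 0.628609.
l1*log(l1/l2) = 15 * 0.628609 = 9.42913.
KL = 9.42913 - 15 + 8 = 2.4291

2.4291


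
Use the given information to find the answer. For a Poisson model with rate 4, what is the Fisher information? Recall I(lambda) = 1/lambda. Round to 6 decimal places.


Fisher information for Poisson: I(lambda) = 1/lambda.
lambda = 4.
I(lambda) = 1/4 = 0.250000

0.250000


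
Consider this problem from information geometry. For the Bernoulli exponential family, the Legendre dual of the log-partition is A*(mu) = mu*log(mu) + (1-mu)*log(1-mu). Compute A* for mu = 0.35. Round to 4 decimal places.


Legendre transform for Bernoulli:
A*(mu) = mu*log(mu) + (1-mu)*log(1-mu).
mu = 0.35, 1-mu = 0.65.
mu*log(mu) = 0.35*log(0.35) = -0.367438.
(1-mu)*log(1-mu) = 0.65*log(0.65) = -0.280009.
A* = -0.367438 + -0.280009 = -0.6474

-0.6474


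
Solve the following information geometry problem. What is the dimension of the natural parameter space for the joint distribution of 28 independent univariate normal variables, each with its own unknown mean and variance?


Exponential family dimension calculation:
Each univariate normal has two natural parameters (mu/sigma^2 and -1/(2 sigma^2)).
With 28 independent components, dim = 2 * 28 = 56.

56


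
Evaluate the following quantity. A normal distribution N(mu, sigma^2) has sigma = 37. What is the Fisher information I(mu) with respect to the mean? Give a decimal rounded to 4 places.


The Fisher information for the mean of a normal distribution is I(mu) = 1/sigma^2.
sigma = 37, so sigma^2 = 1369.
I(mu) = 1/1369 = 0.0007

0.0007


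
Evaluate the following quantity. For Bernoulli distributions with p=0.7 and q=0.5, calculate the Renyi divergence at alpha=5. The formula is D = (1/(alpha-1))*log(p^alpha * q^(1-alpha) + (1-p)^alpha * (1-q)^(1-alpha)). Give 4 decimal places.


Renyi divergence of order alpha between Bernoulli distributions:
D = (1/(alpha-1))*log(p^alpha * q^(1-alpha) + (1-p)^alpha * (1-q)^(1-alpha)).
alpha = 5, p = 0.7, q = 0.5.
p^alpha * q^(1-alpha) = 0.7^5 * 0.5^-4 = 2.68912.
(1-p)^alpha * (1-q)^(1-alpha) = 0.3^5 * 0.5^-4 = 0.03888.
sum = 2.68912 + 0.03888 = 2.728.
D = (1/4)*log(2.728) = 0.2509

0.2509


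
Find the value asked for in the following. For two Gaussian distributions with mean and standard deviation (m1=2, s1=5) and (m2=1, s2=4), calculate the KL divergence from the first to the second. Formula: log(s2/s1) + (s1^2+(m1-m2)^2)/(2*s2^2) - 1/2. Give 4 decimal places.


KL divergence between normal distributions:
KL = log(s2/s1) + (s1^2 + (m1-m2)^2)/(2*s2^2) - 1/2.
log(4/5) = -0.223144.
(5^2 + (2-1)^2)/(2*4^2) = (25 + 1)/32 = 0.8125.
KL = -0.223144 + 0.8125 - 0.5 = 0.0894

0.0894


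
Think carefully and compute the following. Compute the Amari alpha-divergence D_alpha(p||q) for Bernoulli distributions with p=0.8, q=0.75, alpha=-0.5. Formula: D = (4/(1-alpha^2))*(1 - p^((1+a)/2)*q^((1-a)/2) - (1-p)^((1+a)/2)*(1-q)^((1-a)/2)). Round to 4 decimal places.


Amari alpha-divergence:
D = (4/(1-alpha^2))*(1 - p^((1+a)/2)*q^((1-a)/2) - (1-p)^((1+a)/2)*(1-q)^((1-a)/2)).
alpha = -0.5, p = 0.8, q = 0.75.
e1 = (1+alpha)/2 = 0.25, e2 = (1-alpha)/2 = 0.75.
t1 = p^e1 * q^e2 = 0.8^0.25 * 0.75^0.75 = 0.762199.
t2 = (1-p)^e1 * (1-q)^e2 = 0.2^0.25 * 0.25^0.75 = 0.236435.
4/(1-alpha^2) = 5.333333.
D = 5.333333*(1 - 0.762199 - 0.236435) = 0.0073

0.0073


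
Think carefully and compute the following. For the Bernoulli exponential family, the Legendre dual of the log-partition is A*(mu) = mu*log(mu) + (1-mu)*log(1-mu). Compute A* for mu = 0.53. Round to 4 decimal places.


Legendre transform for Bernoulli:
A*(mu) = mu*log(mu) + (1-mu)*log(1-mu).
mu = 0.53, 1-mu = 0.47.
mu*log(mu) = 0.53*log(0.53) = -0.336485.
(1-mu)*log(1-mu) = 0.47*log(0.47) = -0.354861.
A* = -0.336485 + -0.354861 = -0.6913

-0.6913


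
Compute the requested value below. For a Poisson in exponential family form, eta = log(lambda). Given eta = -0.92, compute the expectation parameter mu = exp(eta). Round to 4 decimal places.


Expectation parameter for Poisson exponential family:
mu = exp(eta).
eta = -0.92.
mu = exp(-0.92) = 0.3985

0.3985


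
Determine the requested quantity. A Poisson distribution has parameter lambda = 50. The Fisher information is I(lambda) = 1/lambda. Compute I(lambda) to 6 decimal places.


Fisher information for Poisson: I(lambda) = 1/lambda.
lambda = 50.
I(lambda) = 1/50 = 0.020000

0.020000


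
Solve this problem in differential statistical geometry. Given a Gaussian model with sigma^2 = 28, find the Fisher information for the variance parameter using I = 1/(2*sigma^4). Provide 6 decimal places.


Fisher information for variance: I(sigma^2) = 1/(2*sigma^4).
sigma^2 = 28, so sigma^4 = 784.
I = 1/(2*784) = 1/1568 = 0.000638

0.000638


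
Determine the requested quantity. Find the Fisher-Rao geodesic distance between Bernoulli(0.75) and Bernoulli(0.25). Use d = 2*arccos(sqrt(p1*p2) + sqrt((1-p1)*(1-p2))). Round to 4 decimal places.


Geodesic distance on Bernoulli manifold:
d(p1,p2) = 2*arccos(sqrt(p1*p2) + sqrt((1-p1)*(1-p2))).
sqrt(p1*p2) = sqrt(0.75*0.25) = 0.433013.
sqrt((1-p1)*(1-p2)) = sqrt(0.25*0.75) = 0.433013.
arg = 0.433013 + 0.433013 = 0.866025.
d = 2*arccos(0.866025) = 1.0472

1.0472


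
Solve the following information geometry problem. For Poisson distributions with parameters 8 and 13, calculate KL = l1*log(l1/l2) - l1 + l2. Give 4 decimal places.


KL divergence for Poisson:
KL = l1*log(l1/l2) - l1 + l2.
l1 = 8, l2 = 13.
log(8/13) = -0.485508.
l1*log(l1/l2) = 8 * -0.485508 = -3.884063.
KL = -3.884063 - 8 + 13 = 1.1159

1.1159


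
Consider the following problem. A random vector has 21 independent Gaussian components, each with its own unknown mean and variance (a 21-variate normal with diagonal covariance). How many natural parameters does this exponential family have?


Exponential family dimension calculation:
Each univariate normal has two natural parameters (mu/sigma^2 and -1/(2 sigma^2)).
With 21 independent components, dim = 2 * 21 = 42.

42


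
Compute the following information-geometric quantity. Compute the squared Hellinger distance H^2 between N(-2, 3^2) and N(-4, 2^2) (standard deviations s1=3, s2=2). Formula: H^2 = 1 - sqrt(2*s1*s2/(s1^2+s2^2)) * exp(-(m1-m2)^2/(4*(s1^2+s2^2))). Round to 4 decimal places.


Squared Hellinger distance for Gaussians:
H^2 = 1 - sqrt(2*s1*s2/(s1^2+s2^2)) * exp(-(m1-m2)^2/(4*(s1^2+s2^2))).
s1^2 = 9, s2^2 = 4, s1^2+s2^2 = 13.
sqrt(2*3*2/(13)) = 0.960769.
(m1-m2)^2 = (2)^2 = 4.
exp(-4/(4*13)) = exp(-0.076923) = 0.925961.
H^2 = 1 - 0.960769*0.925961 = 0.1104

0.1104
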